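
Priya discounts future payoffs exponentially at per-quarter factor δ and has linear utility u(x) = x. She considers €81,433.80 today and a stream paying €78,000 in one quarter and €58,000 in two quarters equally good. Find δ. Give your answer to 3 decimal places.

δ ≈ 0.690

Present value of the stream is 78000·δ + 58000·δ². Indifference gives 78000δ + 58000δ² = 81433.80.
So 58000δ² + 78000δ − 81433.80 = 0.
δ = (−78000 + √(78000² + 4·58000·81433.80)) / (2·58000) = (−78000 + √24976641600.00) / 116000 ≈ 0.690.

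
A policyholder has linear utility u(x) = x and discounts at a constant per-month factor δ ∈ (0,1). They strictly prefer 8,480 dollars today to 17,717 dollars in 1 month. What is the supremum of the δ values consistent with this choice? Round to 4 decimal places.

Under u(x) = x this choice says 8480 > δ·17717.
Dividing through by 17717 gives δ < 0.47864.

δ < 0.4786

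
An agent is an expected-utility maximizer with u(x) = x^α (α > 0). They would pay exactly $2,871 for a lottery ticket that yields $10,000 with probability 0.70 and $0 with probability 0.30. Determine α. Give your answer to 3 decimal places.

EU(lottery) = 0.70·10000^α + 0.30·0 = 0.70·10000^α.
Equating: 2871^α = 0.70·10000^α, i.e. 0.2871^α = 0.70.
Taking logs: α·ln(2871/10000) = ln(0.70), so α = -0.356675 / -1.247925 ≈ 0.286.

α ≈ 0.286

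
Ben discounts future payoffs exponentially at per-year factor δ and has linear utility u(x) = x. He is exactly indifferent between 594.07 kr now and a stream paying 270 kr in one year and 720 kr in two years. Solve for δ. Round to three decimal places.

Present value of the stream is 270·δ + 720·δ². Indifference gives 270δ + 720δ² = 594.07.
So 720δ² + 270δ − 594.07 = 0.
By the quadratic formula (taking the positive root), δ = (−270 + √1783821.60) / 1440 ≈ 0.740.

δ ≈ 0.740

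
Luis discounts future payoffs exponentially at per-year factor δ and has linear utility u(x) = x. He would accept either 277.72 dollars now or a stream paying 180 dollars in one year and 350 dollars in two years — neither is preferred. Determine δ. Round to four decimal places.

Equating present values: 277.72 = 180δ + 350δ².
So 350δ² + 180δ − 277.72 = 0.
The positive root is δ = [−180 + √(180² + 4·350·277.72)] / (2·350) = (−180 + 649.005)/700 ≈ 0.6700.

δ ≈ 0.6700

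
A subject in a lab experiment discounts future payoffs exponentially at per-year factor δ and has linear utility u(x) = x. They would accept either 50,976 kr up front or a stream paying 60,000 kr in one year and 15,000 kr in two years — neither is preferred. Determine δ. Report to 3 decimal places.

δ ≈ 0.720

The stream is worth 60000δ + 15000δ² today, so 60000δ + 15000δ² = 50976.
So 15000δ² + 60000δ − 50976 = 0.
δ = (−60000 + √(60000² + 4·15000·50976)) / (2·15000) = (−60000 + √6658560000.00) / 30000 ≈ 0.720.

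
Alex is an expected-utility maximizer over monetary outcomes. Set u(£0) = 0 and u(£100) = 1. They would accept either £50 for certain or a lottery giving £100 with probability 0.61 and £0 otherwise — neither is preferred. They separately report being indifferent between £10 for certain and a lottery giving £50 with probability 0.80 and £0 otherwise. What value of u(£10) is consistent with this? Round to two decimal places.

The first gamble pins u(£50): it must equal 0.61·1 + 0.39·0 = 0.61.
Then u(£10) = 0.80·u(£50) + 0.20·u(£0) = 0.80·0.61 + 0.20·0.00 = 0.4880.

0.49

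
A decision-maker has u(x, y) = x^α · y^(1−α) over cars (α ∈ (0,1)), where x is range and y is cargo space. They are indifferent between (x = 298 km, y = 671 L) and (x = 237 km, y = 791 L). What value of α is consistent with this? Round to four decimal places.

Set the two utilities equal: 298^α·671^(1−α) = 237^α·791^(1−α).
Taking logs: α·ln 298 + (1−α)·ln 671 = α·ln 237 + (1−α)·ln 791, i.e. α·0.2290333 = (1−α)·0.1645288.
So α/(1−α) = (0.1645288)/(0.2290333) = 0.7183619, and α = 0.7183619/1.7183619 ≈ 0.4181.

α ≈ 0.4181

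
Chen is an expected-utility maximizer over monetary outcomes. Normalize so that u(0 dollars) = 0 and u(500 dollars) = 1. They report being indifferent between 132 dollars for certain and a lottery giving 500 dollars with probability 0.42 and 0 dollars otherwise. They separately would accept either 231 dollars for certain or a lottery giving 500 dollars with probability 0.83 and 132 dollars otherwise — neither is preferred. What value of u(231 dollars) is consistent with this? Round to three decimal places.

The first gamble pins u(132 dollars): it must equal 0.42·1 + 0.58·0 = 0.42.
Chaining: u(231 dollars) = 0.83·1.00 + 0.17·0.42 = 0.9014.

0.901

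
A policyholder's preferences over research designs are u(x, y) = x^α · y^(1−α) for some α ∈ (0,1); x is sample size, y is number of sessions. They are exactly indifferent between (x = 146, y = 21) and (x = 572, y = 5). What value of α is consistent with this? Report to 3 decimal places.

The Cobb–Douglas utilities coincide, so 146^α·21^(1−α) = 572^α·5^(1−α).
Taking logs: α·ln 146 + (1−α)·ln 21 = α·ln 572 + (1−α)·ln 5, i.e. α·-1.365532 = (1−α)·-1.435085.
So α/(1−α) = (-1.435085)/(-1.365532) = 1.050935, and α = 1.050935/2.050935 ≈ 0.512.

α ≈ 0.512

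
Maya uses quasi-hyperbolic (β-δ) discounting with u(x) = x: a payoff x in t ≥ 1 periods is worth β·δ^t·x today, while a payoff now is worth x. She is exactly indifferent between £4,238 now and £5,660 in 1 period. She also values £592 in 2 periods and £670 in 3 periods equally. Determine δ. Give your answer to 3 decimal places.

δ ≈ 0.884

The second indifference involves only future payoffs, so β cancels: β·δ^2·592 = β·δ^3·670, giving δ = 592/670 = 0.88358.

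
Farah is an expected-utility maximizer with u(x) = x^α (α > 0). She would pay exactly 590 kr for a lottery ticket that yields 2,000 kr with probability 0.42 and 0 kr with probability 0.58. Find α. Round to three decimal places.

α ≈ 0.711

Since u(0) = 0, the lottery's EU is 0.42·2000^α.
Setting u(590) equal to that: 590^α = 0.42·2000^α ⇒ (590/2000)^α = 0.42.
α = ln(0.42) / ln(590/2000) = -0.867501/-1.220780 ≈ 0.711.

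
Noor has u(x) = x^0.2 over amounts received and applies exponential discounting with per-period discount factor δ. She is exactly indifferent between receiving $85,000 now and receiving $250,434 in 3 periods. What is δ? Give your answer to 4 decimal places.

δ ≈ 0.9305

Equating discounted utilities: u(85000) = δ^3·u(250434) ⇒ δ^3 = u(85000)/u(250434).
Since u(x) = x^0.2, δ^3 = (85000/250434)^0.2 = 0.33941^0.2 = 0.80565.
Taking the cube root: δ = 0.80565^(1/3) ≈ 0.9305.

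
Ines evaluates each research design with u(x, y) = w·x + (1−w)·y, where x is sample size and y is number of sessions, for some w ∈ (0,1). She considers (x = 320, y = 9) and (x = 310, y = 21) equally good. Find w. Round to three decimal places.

u(320,9) = u(310,21) means w·320 + (1−w)·9 = w·310 + (1−w)·21.
w·(320−310) = (1−w)·(21−9), i.e. w·10 = (1−w)·12.
The marginal rate of substitution is 12/10, so w = 12/(10+12) = 0.545.

w = 0.545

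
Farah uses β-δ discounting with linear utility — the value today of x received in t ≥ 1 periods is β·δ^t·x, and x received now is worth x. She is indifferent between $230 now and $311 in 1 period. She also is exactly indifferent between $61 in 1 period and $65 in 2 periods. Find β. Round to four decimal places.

The second indifference involves only future payoffs, so β cancels: β·δ^1·61 = β·δ^2·65, giving δ = 61/65 = 0.93846.
Substituting δ into 230 = β·δ·311: β = 230/(291.862) ≈ 0.7880.

β ≈ 0.7880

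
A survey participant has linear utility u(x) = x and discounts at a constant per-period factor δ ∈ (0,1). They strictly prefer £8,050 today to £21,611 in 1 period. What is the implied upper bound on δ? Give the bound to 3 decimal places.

δ < 0.372

Under u(x) = x this choice says 8050 > δ·21611.
Dividing through by 21611 gives δ < 0.37250.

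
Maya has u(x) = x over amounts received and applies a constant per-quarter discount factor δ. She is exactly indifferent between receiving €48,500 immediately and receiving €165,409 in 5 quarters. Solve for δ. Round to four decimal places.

δ ≈ 0.7824

The payoff in 5 quarters is discounted by δ^5, so u(48500) = δ^5·u(165409) and δ^5 = u(48500)/u(165409).
With u(x) = x: δ^5 = 48500/165409 = 0.29321.
Taking the 5th root: δ = 0.29321^(1/5) ≈ 0.7824.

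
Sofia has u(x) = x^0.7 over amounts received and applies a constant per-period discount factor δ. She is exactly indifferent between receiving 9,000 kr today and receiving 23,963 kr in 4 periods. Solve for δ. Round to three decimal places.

δ ≈ 0.843

Equating discounted utilities: u(9000) = δ^4·u(23963) ⇒ δ^4 = u(9000)/u(23963).
With u(x) = x^0.7: δ^4 = 9000^0.7/23963^0.7 = (9000/23963)^0.7 = 0.50384.
Hence δ = (0.50384)^(1/4) = 0.84251.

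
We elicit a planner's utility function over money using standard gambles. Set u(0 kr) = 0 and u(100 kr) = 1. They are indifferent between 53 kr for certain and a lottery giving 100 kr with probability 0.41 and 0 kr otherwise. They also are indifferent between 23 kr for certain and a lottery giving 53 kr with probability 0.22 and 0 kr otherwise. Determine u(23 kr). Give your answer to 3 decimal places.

From the first indifference, u(53 kr) = 0.41·u(100 kr) + 0.59·u(0 kr) = 0.41·1 + 0.59·0 = 0.41.
The second indifference gives u(23 kr) = 0.22·u(53 kr) + 0.78·u(0 kr) = 0.22·0.41 + 0.78·0.00 = 0.0902.

0.090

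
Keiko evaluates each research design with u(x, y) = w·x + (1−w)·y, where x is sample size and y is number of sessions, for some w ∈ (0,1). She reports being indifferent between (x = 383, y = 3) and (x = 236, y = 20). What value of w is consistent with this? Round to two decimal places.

Indifference: w·383 + (1−w)·3 = w·236 + (1−w)·20.
Collecting terms: w·147 = (1−w)·17.
So w/(1−w) = 17/147 = 0.1156, giving w = 17/(147+17) = 0.10.

w = 0.10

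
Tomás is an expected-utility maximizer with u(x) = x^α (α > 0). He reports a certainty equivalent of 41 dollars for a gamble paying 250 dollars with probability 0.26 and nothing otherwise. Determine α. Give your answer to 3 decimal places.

α ≈ 0.745

The lottery's expected utility is 0.26·u(250) + 0.74·u(0) = 0.26·250^α (since u(0) = 0 for α > 0).
Indifference: 41^α = 0.26·250^α, so (41/250)^α = 0.26.
Take logs: α = ln 0.26 / ln(41/250) ≈ 0.74511.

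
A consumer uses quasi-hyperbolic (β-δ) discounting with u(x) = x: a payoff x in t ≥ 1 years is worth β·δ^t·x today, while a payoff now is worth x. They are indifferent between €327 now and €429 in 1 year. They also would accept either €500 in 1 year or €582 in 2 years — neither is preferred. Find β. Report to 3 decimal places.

From the later pair, β·δ^1·500 = β·δ^2·582; dividing through, δ = 500/582 = 0.85911.
Substituting δ into 327 = β·δ·429: β = 327/(368.557) ≈ 0.887.

β ≈ 0.887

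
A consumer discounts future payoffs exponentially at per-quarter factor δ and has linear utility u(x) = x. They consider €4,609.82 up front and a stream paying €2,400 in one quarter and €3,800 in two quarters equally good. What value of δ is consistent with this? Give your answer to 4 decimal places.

Present value of the stream is 2400·δ + 3800·δ². Indifference gives 2400δ + 3800δ² = 4609.82.
So 3800δ² + 2400δ − 4609.82 = 0.
The positive root is δ = [−2400 + √(2400² + 4·3800·4609.82)] / (2·3800) = (−2400 + 8708.000)/7600 ≈ 0.8300.

δ ≈ 0.8300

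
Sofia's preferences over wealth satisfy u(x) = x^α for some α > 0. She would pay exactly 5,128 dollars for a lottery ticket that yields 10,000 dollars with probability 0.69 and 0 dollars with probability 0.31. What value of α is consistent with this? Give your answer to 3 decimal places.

The lottery's expected utility is 0.69·u(10000) + 0.31·u(0) = 0.69·10000^α (since u(0) = 0 for α > 0).
Indifference: 5128^α = 0.69·10000^α, so (5128/10000)^α = 0.69.
α = ln(0.69) / ln(5128/10000) = -0.371064/-0.667869 ≈ 0.556.

α ≈ 0.556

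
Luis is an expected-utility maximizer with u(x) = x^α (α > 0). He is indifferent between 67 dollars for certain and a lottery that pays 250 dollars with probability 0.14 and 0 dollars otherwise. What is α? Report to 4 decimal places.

Since u(0) = 0, the lottery's EU is 0.14·250^α.
Equating: 67^α = 0.14·250^α, i.e. 0.2680^α = 0.14.
Take logs: α = ln 0.14 / ln(67/250) ≈ 1.493135.

α ≈ 1.4931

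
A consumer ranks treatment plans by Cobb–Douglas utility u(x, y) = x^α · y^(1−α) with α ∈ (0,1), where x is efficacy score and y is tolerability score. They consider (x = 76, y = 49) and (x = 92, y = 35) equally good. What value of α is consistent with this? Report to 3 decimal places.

α ≈ 0.638

The Cobb–Douglas utilities coincide, so 76^α·49^(1−α) = 92^α·35^(1−α).
Rearrange to (76/92)^α = (35/49)^(1−α) and take logs: α·-0.191055 = (1−α)·-0.336472.
So α/(1−α) = (-0.336472)/(-0.191055) = 1.761126, and α = 1.761126/2.761126 ≈ 0.638.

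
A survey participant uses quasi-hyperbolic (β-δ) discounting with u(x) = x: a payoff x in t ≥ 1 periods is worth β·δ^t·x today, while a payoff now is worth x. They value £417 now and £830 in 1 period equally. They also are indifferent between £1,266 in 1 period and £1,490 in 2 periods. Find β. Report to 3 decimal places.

Both payoffs in the second observation are in the future, so β drops out: δ^1·1266 = δ^2·1490 ⇒ δ = 1266/1490 = 0.84966.
The first indifference: 417 = β·δ·830, so β = 417/(δ·830) = 417/(0.84966·830) ≈ 0.591.

β ≈ 0.591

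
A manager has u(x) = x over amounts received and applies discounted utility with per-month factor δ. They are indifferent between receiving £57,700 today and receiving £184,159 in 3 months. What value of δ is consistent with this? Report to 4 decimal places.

Indifference means u(57700) = δ^3 · u(184159), so δ^3 = u(57700)/u(184159).
With u(x) = x: δ^3 = 57700/184159 = 0.31332.
So δ = 0.31332^(1/3) ≈ 0.6792.

δ ≈ 0.6792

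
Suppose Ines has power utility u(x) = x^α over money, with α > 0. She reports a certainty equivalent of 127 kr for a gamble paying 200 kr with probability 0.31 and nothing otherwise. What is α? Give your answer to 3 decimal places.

α ≈ 2.579

EU(lottery) = 0.31·200^α + 0.69·0 = 0.31·200^α.
Setting u(127) equal to that: 127^α = 0.31·200^α ⇒ (127/200)^α = 0.31.
α = ln(0.31) / ln(127/200) = -1.171183/-0.454130 ≈ 2.579.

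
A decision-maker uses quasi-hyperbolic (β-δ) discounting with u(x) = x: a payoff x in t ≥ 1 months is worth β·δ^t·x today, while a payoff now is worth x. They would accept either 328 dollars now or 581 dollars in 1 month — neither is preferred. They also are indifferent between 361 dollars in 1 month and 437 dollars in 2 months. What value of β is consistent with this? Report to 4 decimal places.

β ≈ 0.6834

Both payoffs in the second observation are in the future, so β drops out: δ^1·361 = δ^2·437 ⇒ δ = 361/437 = 0.82609.
Substituting δ into 328 = β·δ·581: β = 328/(479.957) ≈ 0.6834.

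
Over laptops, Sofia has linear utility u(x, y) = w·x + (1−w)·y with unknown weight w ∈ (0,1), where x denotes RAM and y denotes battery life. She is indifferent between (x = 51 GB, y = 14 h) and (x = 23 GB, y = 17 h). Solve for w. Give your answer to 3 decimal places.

Indifference: w·51 + (1−w)·14 = w·23 + (1−w)·17.
Rearranging, 28·w − 3·(1−w) = 0.
Hence w = 3/(28+3) = 3/31 = 0.097.

w = 0.097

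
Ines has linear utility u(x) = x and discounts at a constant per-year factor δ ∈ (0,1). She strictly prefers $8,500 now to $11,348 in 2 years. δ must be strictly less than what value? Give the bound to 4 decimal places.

Comparing present values: 8500 > δ^2·11348.
So δ^2 < 8500/11348 = 0.74903; taking the square root of both positive sides preserves the inequality.
δ < 0.74903^(1/2) = 0.8655.

δ < 0.8655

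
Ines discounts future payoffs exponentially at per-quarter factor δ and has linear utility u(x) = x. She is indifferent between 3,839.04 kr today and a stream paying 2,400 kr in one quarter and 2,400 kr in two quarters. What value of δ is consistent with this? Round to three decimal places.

Present value of the stream is 2400·δ + 2400·δ². Indifference gives 2400δ + 2400δ² = 3839.04.
That is, 2400δ² + 2400δ − 3839.04 = 0, a quadratic in δ.
By the quadratic formula (taking the positive root), δ = (−2400 + √42614784.00) / 4800 ≈ 0.860.

δ ≈ 0.860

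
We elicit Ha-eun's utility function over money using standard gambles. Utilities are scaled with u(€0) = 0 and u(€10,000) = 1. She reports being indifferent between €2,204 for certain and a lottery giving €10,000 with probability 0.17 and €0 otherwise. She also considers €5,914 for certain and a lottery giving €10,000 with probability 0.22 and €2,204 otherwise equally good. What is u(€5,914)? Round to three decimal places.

From the first indifference, u(€2,204) = 0.17·u(€10,000) + 0.83·u(€0) = 0.17·1 + 0.83·0 = 0.17.
Then u(€5,914) = 0.22·u(€10,000) + 0.78·u(€2,204) = 0.22·1.00 + 0.78·0.17 = 0.3526.

0.353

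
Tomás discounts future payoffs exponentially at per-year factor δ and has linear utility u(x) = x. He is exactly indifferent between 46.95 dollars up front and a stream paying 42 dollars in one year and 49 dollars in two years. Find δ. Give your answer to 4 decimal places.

Present value of the stream is 42·δ + 49·δ². Indifference gives 42δ + 49δ² = 46.95.
That is, 49δ² + 42δ − 46.95 = 0, a quadratic in δ.
The positive root is δ = [−42 + √(42² + 4·49·46.95)] / (2·49) = (−42 + 104.720)/98 ≈ 0.6400.

δ ≈ 0.6400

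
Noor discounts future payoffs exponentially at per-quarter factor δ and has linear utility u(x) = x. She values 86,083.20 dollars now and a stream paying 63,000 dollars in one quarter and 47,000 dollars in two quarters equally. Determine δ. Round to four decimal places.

The stream is worth 63000δ + 47000δ² today, so 63000δ + 47000δ² = 86083.20.
Rearranged: 47000δ² + 63000δ − 86083.20 = 0.
δ = (−63000 + √(63000² + 4·47000·86083.20)) / (2·47000) = (−63000 + √20152641600.00) / 94000 ≈ 0.8400.

δ ≈ 0.8400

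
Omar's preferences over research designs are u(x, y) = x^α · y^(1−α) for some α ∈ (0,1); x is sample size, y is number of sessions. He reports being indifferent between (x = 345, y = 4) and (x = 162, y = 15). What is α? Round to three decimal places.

The Cobb–Douglas utilities coincide, so 345^α·4^(1−α) = 162^α·15^(1−α).
Rearrange to (345/162)^α = (15/4)^(1−α) and take logs: α·0.755948 = (1−α)·1.321756.
So α/(1−α) = (1.321756)/(0.755948) = 1.748475, and α = 1.748475/2.748475 ≈ 0.636.

α ≈ 0.636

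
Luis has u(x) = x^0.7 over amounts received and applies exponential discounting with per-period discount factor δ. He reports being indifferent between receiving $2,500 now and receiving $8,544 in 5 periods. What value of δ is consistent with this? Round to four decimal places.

δ ≈ 0.8419

The payoff in 5 periods is discounted by δ^5, so u(2500) = δ^5·u(8544) and δ^5 = u(2500)/u(8544).
With u(x) = x^0.7: δ^5 = 2500^0.7/8544^0.7 = (2500/8544)^0.7 = 0.42305.
Taking the 5th root: δ = 0.42305^(1/5) ≈ 0.8419.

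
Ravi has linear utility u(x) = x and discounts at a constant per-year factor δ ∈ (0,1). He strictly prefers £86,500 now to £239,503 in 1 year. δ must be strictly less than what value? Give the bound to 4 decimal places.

δ < 0.3612

Comparing present values: 86500 > δ·239503.
So δ < 86500/239503 = 0.36116.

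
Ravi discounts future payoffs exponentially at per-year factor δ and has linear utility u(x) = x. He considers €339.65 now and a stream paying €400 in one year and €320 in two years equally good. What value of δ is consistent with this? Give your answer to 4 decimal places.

δ ≈ 0.5800

The stream is worth 400δ + 320δ² today, so 400δ + 320δ² = 339.65.
So 320δ² + 400δ − 339.65 = 0.
By the quadratic formula (taking the positive root), δ = (−400 + √594752.00) / 640 ≈ 0.5800.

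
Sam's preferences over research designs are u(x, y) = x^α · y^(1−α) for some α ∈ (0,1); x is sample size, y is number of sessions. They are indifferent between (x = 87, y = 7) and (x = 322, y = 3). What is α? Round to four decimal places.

α ≈ 0.3930

Indifference: 87^α · 7^(1−α) = 322^α · 3^(1−α).
(87/322)^α = (3/7)^(1−α); take logs: α·ln(87/322) = (1−α)·ln(3/7), i.e. α·-1.3086434 = (1−α)·-0.8472979.
Thus α·(-2.1559413) = -0.8472979, so α = -0.8472979/-2.1559413 ≈ 0.3930.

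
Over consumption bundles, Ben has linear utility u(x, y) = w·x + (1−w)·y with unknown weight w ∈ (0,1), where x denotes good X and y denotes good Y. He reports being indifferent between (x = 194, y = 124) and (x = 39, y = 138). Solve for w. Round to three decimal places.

u(194,124) = u(39,138) means w·194 + (1−w)·124 = w·39 + (1−w)·138.
Rearranging, 155·w − 14·(1−w) = 0.
So w/(1−w) = 14/155 = 0.0903, giving w = 14/(155+14) = 0.083.

w = 0.083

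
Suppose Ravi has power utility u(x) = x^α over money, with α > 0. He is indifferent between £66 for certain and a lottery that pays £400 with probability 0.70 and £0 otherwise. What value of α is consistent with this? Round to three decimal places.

α ≈ 0.198

Since u(0) = 0, the lottery's EU is 0.70·400^α.
Setting u(66) equal to that: 66^α = 0.70·400^α ⇒ (66/400)^α = 0.70.
α = ln(0.70) / ln(66/400) = -0.356675/-1.801810 ≈ 0.198.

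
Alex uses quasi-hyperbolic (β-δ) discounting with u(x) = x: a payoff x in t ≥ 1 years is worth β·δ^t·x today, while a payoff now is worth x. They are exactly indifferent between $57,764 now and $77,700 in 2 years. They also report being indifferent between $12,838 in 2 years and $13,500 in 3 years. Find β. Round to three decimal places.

Both payoffs in the second observation are in the future, so β drops out: δ^2·12838 = δ^3·13500 ⇒ δ = 12838/13500 = 0.95096.
Substituting δ into 57764 = β·δ^2·77700: β = 57764/(70266.484) ≈ 0.822.

β ≈ 0.822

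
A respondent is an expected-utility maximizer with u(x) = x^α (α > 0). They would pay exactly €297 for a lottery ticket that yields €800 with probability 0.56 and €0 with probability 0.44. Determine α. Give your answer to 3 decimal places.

The lottery's expected utility is 0.56·u(800) + 0.44·u(0) = 0.56·800^α (since u(0) = 0 for α > 0).
Indifference: 297^α = 0.56·800^α, so (297/800)^α = 0.56.
Taking logs: α·ln(297/800) = ln(0.56), so α = -0.579818 / -0.990880 ≈ 0.585.

α ≈ 0.585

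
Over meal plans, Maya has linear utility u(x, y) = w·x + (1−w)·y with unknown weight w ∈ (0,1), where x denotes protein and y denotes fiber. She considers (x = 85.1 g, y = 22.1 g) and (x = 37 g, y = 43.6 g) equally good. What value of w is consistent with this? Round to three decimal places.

Equating utilities: w·85.1 + (1−w)·22.1 = w·37 + (1−w)·43.6.
w·(85.1−37) = (1−w)·(43.6−22.1), i.e. w·48.1 = (1−w)·21.5.
Hence w = 21.5/(48.1+21.5) = 21.5/69.6 = 0.309.

w = 0.309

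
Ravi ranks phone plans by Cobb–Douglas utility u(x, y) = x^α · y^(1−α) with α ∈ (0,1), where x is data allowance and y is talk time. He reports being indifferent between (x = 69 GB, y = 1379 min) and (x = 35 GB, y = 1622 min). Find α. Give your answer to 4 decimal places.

Indifference: 69^α · 1379^(1−α) = 35^α · 1622^(1−α).
(69/35)^α = (1622/1379)^(1−α); take logs: α·ln(69/35) = (1−α)·ln(1622/1379), i.e. α·0.6787584 = (1−α)·0.1623014.
With A = 0.6787584 and B = 0.1623014: α·A = (1−α)·B, so α = B/(A+B) = 0.1623014/0.8410598 ≈ 0.1930.

α ≈ 0.1930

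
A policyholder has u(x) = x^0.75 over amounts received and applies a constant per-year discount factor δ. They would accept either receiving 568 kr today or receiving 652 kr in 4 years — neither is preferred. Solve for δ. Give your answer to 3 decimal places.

Indifference means u(568) = δ^4 · u(652), so δ^4 = u(568)/u(652).
With u(x) = x^0.75: δ^4 = 568^0.75/652^0.75 = (568/652)^0.75 = 0.90173.
Hence δ = (0.90173)^(1/4) = 0.97447.

δ ≈ 0.974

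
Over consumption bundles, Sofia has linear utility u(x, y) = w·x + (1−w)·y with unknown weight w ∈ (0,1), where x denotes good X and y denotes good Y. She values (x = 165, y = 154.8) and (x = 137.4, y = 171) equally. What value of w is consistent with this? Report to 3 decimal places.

w = 0.370

Equating utilities: w·165 + (1−w)·154.8 = w·137.4 + (1−w)·171.
Collecting terms: w·27.6 = (1−w)·16.2.
The marginal rate of substitution is 16.2/27.6, so w = 16.2/(27.6+16.2) = 0.370.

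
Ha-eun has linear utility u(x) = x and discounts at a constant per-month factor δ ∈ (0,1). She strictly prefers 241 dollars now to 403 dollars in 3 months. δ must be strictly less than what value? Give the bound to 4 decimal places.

Comparing present values: 241 > δ^3·403.
Dividing by 403: δ^3 < 0.59801. Both sides are positive, so the cube root keeps the direction.
δ < (241/403)^(1/3) ≈ 0.8425.

δ < 0.8425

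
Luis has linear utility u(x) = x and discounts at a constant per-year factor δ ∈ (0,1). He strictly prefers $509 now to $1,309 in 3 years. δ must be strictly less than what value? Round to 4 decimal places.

The preference means 509 > δ^3·1309.
So δ^3 < 509/1309 = 0.38885; taking the cube root of both positive sides preserves the inequality.
δ < 0.38885^(1/3) = 0.7299.

δ < 0.7299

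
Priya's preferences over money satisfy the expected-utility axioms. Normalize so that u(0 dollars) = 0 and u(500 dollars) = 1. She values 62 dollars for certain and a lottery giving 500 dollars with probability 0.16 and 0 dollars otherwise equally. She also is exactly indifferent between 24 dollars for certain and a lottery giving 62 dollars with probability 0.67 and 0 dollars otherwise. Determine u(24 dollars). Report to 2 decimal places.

0.11

The first gamble pins u(62 dollars): it must equal 0.16·1 + 0.84·0 = 0.16.
Then u(24 dollars) = 0.67·u(62 dollars) + 0.33·u(0 dollars) = 0.67·0.16 + 0.33·0.00 = 0.1072.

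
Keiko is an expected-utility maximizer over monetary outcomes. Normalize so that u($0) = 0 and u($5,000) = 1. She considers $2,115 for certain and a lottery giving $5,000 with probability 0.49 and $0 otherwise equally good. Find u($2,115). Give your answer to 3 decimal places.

The indifference gives u($2,115) = 0.49·u($5,000) + 0.51·u($0) = 0.49·1 + 0.51·0 = 0.49.

0.490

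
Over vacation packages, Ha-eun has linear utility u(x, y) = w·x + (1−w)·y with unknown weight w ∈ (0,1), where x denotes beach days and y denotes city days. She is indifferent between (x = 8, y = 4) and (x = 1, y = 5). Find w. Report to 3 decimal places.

Indifference: w·8 + (1−w)·4 = w·1 + (1−w)·5.
Rearranging, 7·w − 1·(1−w) = 0.
The marginal rate of substitution is 1/7, so w = 1/(7+1) = 0.125.

w = 0.125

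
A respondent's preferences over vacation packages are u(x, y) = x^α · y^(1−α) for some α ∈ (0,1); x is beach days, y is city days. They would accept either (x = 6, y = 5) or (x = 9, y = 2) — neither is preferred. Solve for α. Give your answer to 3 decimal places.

The Cobb–Douglas utilities coincide, so 6^α·5^(1−α) = 9^α·2^(1−α).
Rearrange to (6/9)^α = (2/5)^(1−α) and take logs: α·-0.405465 = (1−α)·-0.916291.
So α/(1−α) = (-0.916291)/(-0.405465) = 2.259852, and α = 2.259852/3.259852 ≈ 0.693.

α ≈ 0.693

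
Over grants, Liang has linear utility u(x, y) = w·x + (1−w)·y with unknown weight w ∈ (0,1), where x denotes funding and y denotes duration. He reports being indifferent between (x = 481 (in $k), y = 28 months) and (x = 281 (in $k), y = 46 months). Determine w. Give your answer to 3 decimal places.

w = 0.083

Indifference: w·481 + (1−w)·28 = w·281 + (1−w)·46.
w·(481−281) = (1−w)·(46−28), i.e. w·200 = (1−w)·18.
So w/(1−w) = 18/200 = 0.0900, giving w = 18/(200+18) = 0.083.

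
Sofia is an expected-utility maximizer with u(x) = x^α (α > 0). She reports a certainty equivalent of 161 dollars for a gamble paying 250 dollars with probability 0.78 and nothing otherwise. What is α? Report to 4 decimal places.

α ≈ 0.5646

The lottery's expected utility is 0.78·u(250) + 0.22·u(0) = 0.78·250^α (since u(0) = 0 for α > 0).
Setting u(161) equal to that: 161^α = 0.78·250^α ⇒ (161/250)^α = 0.78.
α = ln(0.78) / ln(161/250) = -0.2484614/-0.4400566 ≈ 0.5646.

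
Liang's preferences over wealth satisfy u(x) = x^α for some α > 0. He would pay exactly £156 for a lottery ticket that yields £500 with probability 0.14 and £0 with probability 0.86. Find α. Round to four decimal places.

α ≈ 1.6880

Since u(0) = 0, the lottery's EU is 0.14·500^α.
Equating: 156^α = 0.14·500^α, i.e. 0.3120^α = 0.14.
Taking logs: α·ln(156/500) = ln(0.14), so α = -1.9661129 / -1.1647521 ≈ 1.6880.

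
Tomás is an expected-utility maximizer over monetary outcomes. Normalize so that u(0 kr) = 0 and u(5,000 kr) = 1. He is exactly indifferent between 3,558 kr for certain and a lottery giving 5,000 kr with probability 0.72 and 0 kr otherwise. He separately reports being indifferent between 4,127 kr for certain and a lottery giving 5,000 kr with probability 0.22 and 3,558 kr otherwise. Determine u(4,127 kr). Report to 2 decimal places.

0.78

From the first indifference, u(3,558 kr) = 0.72·u(5,000 kr) + 0.28·u(0 kr) = 0.72·1 + 0.28·0 = 0.72.
The second indifference gives u(4,127 kr) = 0.22·u(5,000 kr) + 0.78·u(3,558 kr) = 0.22·1.00 + 0.78·0.72 = 0.7816.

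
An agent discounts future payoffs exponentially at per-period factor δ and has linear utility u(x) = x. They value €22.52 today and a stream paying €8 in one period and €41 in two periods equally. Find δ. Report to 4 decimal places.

Equating present values: 22.52 = 8δ + 41δ².
So 41δ² + 8δ − 22.52 = 0.
The positive root is δ = [−8 + √(8² + 4·41·22.52)] / (2·41) = (−8 + 61.297)/82 ≈ 0.6500.

δ ≈ 0.6500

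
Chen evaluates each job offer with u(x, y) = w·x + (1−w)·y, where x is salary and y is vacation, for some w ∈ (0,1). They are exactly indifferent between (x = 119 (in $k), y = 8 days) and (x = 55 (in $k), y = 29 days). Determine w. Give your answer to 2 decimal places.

Equating utilities: w·119 + (1−w)·8 = w·55 + (1−w)·29.
Rearranging, 64·w − 21·(1−w) = 0.
Hence w = 21/(64+21) = 21/85 = 0.25.

w = 0.25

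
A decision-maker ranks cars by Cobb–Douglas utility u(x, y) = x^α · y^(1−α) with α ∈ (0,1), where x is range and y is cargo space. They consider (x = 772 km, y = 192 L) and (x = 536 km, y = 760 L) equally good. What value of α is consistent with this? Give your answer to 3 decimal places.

Set the two utilities equal: 772^α·192^(1−α) = 536^α·760^(1−α).
Rearrange to (772/536)^α = (760/192)^(1−α) and take logs: α·0.364850 = (1−α)·1.375823.
With A = 0.364850 and B = 1.375823: α·A = (1−α)·B, so α = B/(A+B) = 1.375823/1.740673 ≈ 0.790.

α ≈ 0.790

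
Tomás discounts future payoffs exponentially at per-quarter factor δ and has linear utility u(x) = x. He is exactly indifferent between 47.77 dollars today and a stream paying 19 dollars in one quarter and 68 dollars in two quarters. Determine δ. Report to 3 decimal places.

Present value of the stream is 19·δ + 68·δ². Indifference gives 19δ + 68δ² = 47.77.
That is, 68δ² + 19δ − 47.77 = 0, a quadratic in δ.
The positive root is δ = [−19 + √(19² + 4·68·47.77)] / (2·68) = (−19 + 115.561)/136 ≈ 0.710.

δ ≈ 0.710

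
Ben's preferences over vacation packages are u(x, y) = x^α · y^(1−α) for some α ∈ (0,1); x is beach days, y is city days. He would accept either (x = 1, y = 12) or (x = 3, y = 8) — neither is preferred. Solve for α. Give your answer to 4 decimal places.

Set the two utilities equal: 1^α·12^(1−α) = 3^α·8^(1−α).
(1/3)^α = (8/12)^(1−α); take logs: α·ln(1/3) = (1−α)·ln(8/12), i.e. α·-1.0986123 = (1−α)·-0.4054651.
So α/(1−α) = (-0.4054651)/(-1.0986123) = 0.3690702, and α = 0.3690702/1.3690702 ≈ 0.2696.

α ≈ 0.2696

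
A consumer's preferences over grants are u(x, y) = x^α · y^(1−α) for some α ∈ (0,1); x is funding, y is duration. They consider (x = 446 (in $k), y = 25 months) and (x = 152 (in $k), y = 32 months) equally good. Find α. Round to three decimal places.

Indifference: 446^α · 25^(1−α) = 152^α · 32^(1−α).
(446/152)^α = (32/25)^(1−α); take logs: α·ln(446/152) = (1−α)·ln(32/25), i.e. α·1.076438 = (1−α)·0.246860.
So α/(1−α) = (0.246860)/(1.076438) = 0.229330, and α = 0.229330/1.229330 ≈ 0.187.

α ≈ 0.187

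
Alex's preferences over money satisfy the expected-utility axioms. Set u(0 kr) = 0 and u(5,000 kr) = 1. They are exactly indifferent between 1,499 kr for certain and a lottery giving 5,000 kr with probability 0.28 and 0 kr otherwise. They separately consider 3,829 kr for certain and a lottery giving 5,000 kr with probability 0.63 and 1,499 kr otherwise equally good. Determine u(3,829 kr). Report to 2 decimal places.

The first gamble pins u(1,499 kr): it must equal 0.28·1 + 0.72·0 = 0.28.
Chaining: u(3,829 kr) = 0.63·1.00 + 0.37·0.28 = 0.7336.

0.73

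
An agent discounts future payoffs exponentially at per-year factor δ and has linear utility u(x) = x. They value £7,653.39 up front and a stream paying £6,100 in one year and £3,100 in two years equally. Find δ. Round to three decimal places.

The stream is worth 6100δ + 3100δ² today, so 6100δ + 3100δ² = 7653.39.
So 3100δ² + 6100δ − 7653.39 = 0.
The positive root is δ = [−6100 + √(6100² + 4·3100·7653.39)] / (2·3100) = (−6100 + 11494.000)/6200 ≈ 0.870.

δ ≈ 0.870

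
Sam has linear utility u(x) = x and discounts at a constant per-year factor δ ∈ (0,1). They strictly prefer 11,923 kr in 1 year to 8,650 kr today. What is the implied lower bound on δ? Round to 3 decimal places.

δ > 0.725

Under u(x) = x this choice says 8650 < δ·11923.
So δ > 8650/11923 = 0.72549.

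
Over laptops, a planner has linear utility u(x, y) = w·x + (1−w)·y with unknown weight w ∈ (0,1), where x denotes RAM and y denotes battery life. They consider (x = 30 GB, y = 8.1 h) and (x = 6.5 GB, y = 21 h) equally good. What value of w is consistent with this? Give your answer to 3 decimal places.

u(30,8.1) = u(6.5,21) means w·30 + (1−w)·8.1 = w·6.5 + (1−w)·21.
Rearranging, 23.5·w − 12.9·(1−w) = 0.
The marginal rate of substitution is 12.9/23.5, so w = 12.9/(23.5+12.9) = 0.354.

w = 0.354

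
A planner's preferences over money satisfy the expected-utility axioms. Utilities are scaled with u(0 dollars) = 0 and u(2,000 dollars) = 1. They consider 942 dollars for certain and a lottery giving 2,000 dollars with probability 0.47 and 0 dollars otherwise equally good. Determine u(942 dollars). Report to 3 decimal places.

0.470

By the standard-gamble method, u(942 dollars) is just the indifference probability on the best outcome: 0.47.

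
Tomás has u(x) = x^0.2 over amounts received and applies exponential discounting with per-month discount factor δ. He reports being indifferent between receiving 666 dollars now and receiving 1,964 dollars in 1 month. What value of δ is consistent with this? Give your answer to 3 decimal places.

δ ≈ 0.806

Indifference means u(666) = δ · u(1964), so δ = u(666)/u(1964).
Since u(x) = x^0.2, δ = (666/1964)^0.2 = 0.33910^0.2 = 0.80550.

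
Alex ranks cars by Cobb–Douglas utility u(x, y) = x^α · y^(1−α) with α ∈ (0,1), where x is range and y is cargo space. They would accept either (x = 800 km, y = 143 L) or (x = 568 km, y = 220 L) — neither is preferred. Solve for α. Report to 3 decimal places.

α ≈ 0.557

The Cobb–Douglas utilities coincide, so 800^α·143^(1−α) = 568^α·220^(1−α).
Taking logs: α·ln 800 + (1−α)·ln 143 = α·ln 568 + (1−α)·ln 220, i.e. α·0.342490 = (1−α)·0.430783.
Thus α·(0.773273) = 0.430783, so α = 0.430783/0.773273 ≈ 0.557.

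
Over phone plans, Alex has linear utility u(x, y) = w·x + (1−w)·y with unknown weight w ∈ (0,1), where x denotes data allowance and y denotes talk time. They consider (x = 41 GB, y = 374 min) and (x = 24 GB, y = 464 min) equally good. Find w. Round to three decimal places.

Equating utilities: w·41 + (1−w)·374 = w·24 + (1−w)·464.
Collecting terms: w·17 = (1−w)·90.
The marginal rate of substitution is 90/17, so w = 90/(17+90) = 0.841.

w = 0.841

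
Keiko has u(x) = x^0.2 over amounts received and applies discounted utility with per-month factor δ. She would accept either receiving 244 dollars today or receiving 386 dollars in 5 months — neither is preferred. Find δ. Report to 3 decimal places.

δ ≈ 0.982

Equating discounted utilities: u(244) = δ^5·u(386) ⇒ δ^5 = u(244)/u(386).
Since u(x) = x^0.2, δ^5 = (244/386)^0.2 = 0.63212^0.2 = 0.91235.
Hence δ = (0.91235)^(1/5) = 0.98182.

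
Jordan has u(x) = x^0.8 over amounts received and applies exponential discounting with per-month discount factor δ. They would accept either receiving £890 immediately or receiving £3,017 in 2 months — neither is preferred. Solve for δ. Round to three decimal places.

δ ≈ 0.614

Indifference means u(890) = δ^2 · u(3017), so δ^2 = u(890)/u(3017).
Since u(x) = x^0.8, δ^2 = (890/3017)^0.8 = 0.29500^0.8 = 0.37658.
So δ = 0.37658^(1/2) ≈ 0.614.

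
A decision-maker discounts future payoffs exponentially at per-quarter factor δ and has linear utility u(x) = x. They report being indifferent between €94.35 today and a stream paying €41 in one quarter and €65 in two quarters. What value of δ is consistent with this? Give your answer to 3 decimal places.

The stream is worth 41δ + 65δ² today, so 41δ + 65δ² = 94.35.
Rearranged: 65δ² + 41δ − 94.35 = 0.
δ = (−41 + √(41² + 4·65·94.35)) / (2·65) = (−41 + √26212.00) / 130 ≈ 0.930.

δ ≈ 0.930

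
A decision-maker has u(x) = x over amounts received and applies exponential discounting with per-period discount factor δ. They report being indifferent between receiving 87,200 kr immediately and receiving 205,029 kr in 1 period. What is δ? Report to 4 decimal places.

δ ≈ 0.4253

Indifference means u(87200) = δ · u(205029), so δ = u(87200)/u(205029).
With u(x) = x: δ = 87200/205029 = 0.42531.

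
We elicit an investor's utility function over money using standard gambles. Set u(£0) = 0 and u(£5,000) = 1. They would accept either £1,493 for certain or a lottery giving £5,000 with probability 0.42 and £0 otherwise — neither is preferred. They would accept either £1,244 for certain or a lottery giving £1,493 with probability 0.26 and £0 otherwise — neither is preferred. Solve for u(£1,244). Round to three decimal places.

0.109

From the first indifference, u(£1,493) = 0.42·u(£5,000) + 0.58·u(£0) = 0.42·1 + 0.58·0 = 0.42.
Chaining: u(£1,244) = 0.26·0.42 + 0.74·0.00 = 0.1092.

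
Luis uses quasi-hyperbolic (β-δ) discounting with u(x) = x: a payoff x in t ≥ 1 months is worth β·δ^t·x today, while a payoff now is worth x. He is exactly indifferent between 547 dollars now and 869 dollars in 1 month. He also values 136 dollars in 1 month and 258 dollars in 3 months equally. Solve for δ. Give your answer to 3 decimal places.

δ ≈ 0.726

Both payoffs in the second observation are in the future, so β drops out: δ^1·136 = δ^3·258 ⇒ δ^2 = 136/258 = 0.52713, so δ = 0.72604.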